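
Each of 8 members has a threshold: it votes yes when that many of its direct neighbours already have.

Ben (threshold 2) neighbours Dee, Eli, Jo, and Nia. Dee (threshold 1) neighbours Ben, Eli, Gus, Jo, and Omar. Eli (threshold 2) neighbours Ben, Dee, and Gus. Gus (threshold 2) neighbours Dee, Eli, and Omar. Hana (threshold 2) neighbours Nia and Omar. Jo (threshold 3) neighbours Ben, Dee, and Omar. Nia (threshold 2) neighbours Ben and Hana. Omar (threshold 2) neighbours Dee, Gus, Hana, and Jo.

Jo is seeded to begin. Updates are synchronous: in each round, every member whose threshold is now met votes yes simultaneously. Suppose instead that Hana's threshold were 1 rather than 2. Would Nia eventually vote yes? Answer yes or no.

yes

With Hana's threshold at 1:
Round 1 — Jo votes yes (initial).
Round 2 — checking thresholds:
  Ben: 1 of 4 neighbours < 2, holds.
  Dee: 1 of 5 neighbours ≥ 1, votes yes.
  Omar: 1 of 4 neighbours < 2, holds.
Round 3 — checking thresholds:
  Ben: 2 of 4 neighbours ≥ 2, votes yes.
  Eli: 1 of 3 neighbours < 2, holds.
  Gus: 1 of 3 neighbours < 2, holds.
  Omar: 2 of 4 neighbours ≥ 2, votes yes.
Round 4 — checking thresholds:
  Eli: 2 of 3 neighbours ≥ 2, votes yes.
  Gus: 2 of 3 neighbours ≥ 2, votes yes.
  Hana: 1 of 2 neighbours ≥ 1, votes yes.
  Nia: 1 of 2 neighbours < 2, holds.
Round 5 — checking thresholds:
  Nia: 2 of 2 neighbours ≥ 2, votes yes.
Round 6 — no new yes votes; cascade stops.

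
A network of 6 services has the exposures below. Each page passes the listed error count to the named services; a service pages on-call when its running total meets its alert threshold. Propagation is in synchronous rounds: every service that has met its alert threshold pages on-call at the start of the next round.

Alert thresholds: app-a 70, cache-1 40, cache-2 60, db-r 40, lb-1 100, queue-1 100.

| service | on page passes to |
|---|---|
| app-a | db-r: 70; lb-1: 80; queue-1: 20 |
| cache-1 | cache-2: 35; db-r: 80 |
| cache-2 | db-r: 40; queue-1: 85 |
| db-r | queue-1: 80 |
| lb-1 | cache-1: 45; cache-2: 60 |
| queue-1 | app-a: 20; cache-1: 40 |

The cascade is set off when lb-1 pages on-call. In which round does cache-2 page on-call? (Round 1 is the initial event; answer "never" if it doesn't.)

Round 1 — lb-1 pages on-call (initial).
  cache-1: +45 → 45 ≥ 40
  cache-2: +60 → 60 ≥ 60
Round 2 — cache-1, cache-2 page on-call.
  db-r: +80+40 → 120 ≥ 40
  queue-1: +85 → 85 < 100
Round 3 — db-r pages on-call.
  queue-1: +80 → 165 ≥ 100
Round 4 — queue-1 pages on-call.
  app-a: +20 → 20 < 70
No further pages.

2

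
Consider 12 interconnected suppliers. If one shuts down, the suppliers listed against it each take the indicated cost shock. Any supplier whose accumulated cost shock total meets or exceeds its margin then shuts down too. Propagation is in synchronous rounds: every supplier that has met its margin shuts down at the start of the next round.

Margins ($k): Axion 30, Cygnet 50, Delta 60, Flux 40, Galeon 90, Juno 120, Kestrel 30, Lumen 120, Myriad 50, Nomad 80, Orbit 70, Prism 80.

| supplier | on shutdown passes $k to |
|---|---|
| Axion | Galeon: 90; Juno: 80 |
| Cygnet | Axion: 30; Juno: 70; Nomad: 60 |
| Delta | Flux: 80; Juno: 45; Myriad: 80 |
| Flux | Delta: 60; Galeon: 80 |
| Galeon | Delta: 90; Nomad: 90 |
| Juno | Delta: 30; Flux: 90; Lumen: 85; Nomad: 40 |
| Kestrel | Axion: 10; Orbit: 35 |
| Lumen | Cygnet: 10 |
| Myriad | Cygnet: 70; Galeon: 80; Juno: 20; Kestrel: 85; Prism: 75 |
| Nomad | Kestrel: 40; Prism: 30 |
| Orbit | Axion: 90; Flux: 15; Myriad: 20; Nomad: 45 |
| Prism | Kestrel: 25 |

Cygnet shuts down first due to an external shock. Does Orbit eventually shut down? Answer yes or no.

Round 1 — Cygnet shuts down (initial).
  Axion: +30 → 30 ≥ 30
  Juno: +70 → 70 < 120
  Nomad: +60 → 60 < 80
Round 2 — Axion shuts down.
  Galeon: +90 → 90 ≥ 90
  Juno: +80 → 150 ≥ 120
Round 3 — Galeon, Juno shut down.
  Delta: +90+30 → 120 ≥ 60
  Flux: +90 → 90 ≥ 40
  Lumen: +85 → 85 < 120
  Nomad: +90+40 → 190 ≥ 80
Round 4 — Delta, Flux, Nomad shut down.
  Kestrel: +40 → 40 ≥ 30
  Myriad: +80 → 80 ≥ 50
  Prism: +30 → 30 < 80
Round 5 — Kestrel, Myriad shut down.
  Orbit: +35 → 35 < 70
  Prism: +75 → 105 ≥ 80
Round 6 — Prism shuts down.
No further shutdowns.

no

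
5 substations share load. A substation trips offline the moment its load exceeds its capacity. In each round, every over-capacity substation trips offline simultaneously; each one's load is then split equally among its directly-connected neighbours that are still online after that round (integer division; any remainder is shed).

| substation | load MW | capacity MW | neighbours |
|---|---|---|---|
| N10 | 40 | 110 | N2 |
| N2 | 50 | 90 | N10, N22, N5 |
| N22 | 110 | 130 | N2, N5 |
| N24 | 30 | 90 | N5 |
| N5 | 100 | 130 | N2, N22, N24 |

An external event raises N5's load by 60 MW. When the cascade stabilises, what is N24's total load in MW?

83

Round 1 — N5 at 160 > 130. N5 trips offline.
  N5 sheds 160 MW to N2, N22, N24: 53 each (1 lost).
    N2: 50+53 = 103 > 90
    N22: 110+53 = 163 > 130
    N24: 30+53 = 83 ≤ 90
Round 2 — N2, N22 trip offline.
  N2 sheds 103 MW to N10: 103 each.
    N10: 40+103 = 143 > 110
  N22 sheds 163 MW: no online neighbours, lost.
Round 3 — N10 trips offline.
  N10 sheds 143 MW: no online neighbours, lost.
No further trips.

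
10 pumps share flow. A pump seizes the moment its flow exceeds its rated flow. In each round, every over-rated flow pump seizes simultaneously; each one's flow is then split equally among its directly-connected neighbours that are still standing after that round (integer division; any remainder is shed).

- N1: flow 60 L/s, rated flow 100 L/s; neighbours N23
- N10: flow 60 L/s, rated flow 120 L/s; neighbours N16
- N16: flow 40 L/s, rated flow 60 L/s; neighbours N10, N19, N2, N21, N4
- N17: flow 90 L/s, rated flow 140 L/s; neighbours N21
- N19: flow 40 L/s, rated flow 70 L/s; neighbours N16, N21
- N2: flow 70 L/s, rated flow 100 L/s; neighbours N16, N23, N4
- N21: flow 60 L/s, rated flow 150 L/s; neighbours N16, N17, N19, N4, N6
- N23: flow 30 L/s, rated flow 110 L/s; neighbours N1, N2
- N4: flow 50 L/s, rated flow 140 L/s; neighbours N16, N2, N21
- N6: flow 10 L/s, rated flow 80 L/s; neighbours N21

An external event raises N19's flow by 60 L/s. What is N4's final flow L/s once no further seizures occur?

Round 1 — N19 at 100 > 70. N19 seizes.
  N19 sheds 100 L/s to N16, N21: 50 each.
    N16: 40+50 = 90 > 60
    N21: 60+50 = 110 ≤ 150
Round 2 — N16 seizes.
  N16 sheds 90 L/s to N10, N2, N21, N4: 22 each (2 lost).
    N10: 60+22 = 82 ≤ 120
    N2: 70+22 = 92 ≤ 100
    N21: 110+22 = 132 ≤ 150
    N4: 50+22 = 72 ≤ 140
No further seizures.

72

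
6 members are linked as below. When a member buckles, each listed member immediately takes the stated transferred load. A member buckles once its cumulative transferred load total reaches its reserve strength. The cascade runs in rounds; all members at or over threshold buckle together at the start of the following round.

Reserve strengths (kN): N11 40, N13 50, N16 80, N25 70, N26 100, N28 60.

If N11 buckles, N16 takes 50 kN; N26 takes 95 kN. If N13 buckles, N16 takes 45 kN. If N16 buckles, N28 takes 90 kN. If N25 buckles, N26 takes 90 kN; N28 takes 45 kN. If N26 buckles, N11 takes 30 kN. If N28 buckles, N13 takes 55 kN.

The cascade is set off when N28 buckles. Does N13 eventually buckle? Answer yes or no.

Round 1 — N28 buckles (initial).
  N13: +55 → 55 ≥ 50
Round 2 — N13 buckles.
  N16: +45 → 45 < 80
No further bucklings.

yes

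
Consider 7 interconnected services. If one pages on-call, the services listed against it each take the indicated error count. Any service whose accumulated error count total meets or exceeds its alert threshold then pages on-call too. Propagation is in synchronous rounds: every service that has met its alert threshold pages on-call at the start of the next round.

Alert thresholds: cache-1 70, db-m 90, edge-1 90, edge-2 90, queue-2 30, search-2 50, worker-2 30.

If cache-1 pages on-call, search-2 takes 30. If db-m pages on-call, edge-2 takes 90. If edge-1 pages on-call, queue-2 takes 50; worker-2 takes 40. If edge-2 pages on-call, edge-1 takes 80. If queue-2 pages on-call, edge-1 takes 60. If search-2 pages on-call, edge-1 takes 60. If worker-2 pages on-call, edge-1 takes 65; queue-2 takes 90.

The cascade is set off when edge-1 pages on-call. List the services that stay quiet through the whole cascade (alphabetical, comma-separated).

cache-1, db-m, edge-2, search-2

Round 1 — edge-1 pages on-call (initial).
  queue-2: +50 → 50 ≥ 30
  worker-2: +40 → 40 ≥ 30
Round 2 — queue-2, worker-2 page on-call.
No further pages.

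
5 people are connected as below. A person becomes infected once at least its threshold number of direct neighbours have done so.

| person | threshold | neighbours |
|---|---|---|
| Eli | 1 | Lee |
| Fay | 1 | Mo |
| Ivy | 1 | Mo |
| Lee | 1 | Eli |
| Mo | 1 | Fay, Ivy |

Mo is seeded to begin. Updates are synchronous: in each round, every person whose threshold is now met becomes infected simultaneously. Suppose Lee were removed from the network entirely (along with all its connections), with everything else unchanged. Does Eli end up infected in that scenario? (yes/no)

no

With Lee removed:
Round 1 — Mo becomes infected (initial).
Round 2 — checking thresholds:
  Fay: 1 of 1 neighbours ≥ 1, becomes infected.
  Ivy: 1 of 1 neighbours ≥ 1, becomes infected.
Round 3 — no new infections; cascade stops.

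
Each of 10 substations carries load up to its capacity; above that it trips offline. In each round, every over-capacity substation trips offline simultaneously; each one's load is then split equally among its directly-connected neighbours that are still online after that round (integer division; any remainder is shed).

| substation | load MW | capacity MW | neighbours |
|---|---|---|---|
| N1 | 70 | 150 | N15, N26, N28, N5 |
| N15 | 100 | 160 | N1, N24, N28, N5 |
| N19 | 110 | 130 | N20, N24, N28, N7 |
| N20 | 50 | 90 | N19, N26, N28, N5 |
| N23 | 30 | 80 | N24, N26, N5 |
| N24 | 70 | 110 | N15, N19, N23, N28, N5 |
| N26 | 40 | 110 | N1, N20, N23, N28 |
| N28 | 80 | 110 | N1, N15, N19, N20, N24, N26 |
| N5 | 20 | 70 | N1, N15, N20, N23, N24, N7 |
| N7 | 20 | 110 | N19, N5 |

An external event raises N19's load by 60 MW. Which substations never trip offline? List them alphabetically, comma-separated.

N7

Round 1 — N19 at 170 > 130. N19 trips offline.
  N19 sheds 170 MW to N20, N24, N28, N7: 42 each (2 lost).
    N20: 50+42 = 92 > 90
    N24: 70+42 = 112 > 110
    N28: 80+42 = 122 > 110
    N7: 20+42 = 62 ≤ 110
Round 2 — N20, N24, N28 trip offline.
  N20 sheds 92 MW to N26, N5: 46 each.
    N26: 40+46 = 86 ≤ 110
    N5: 20+46 = 66 ≤ 70
  N24 sheds 112 MW to N15, N23, N5: 37 each (1 lost).
    N15: 100+37 = 137 ≤ 160
    N23: 30+37 = 67 ≤ 80
    N5: 66+37 = 103 > 70
  N28 sheds 122 MW to N1, N15, N26: 40 each (2 lost).
    N1: 70+40 = 110 ≤ 150
    N15: 137+40 = 177 > 160
    N26: 86+40 = 126 > 110
Round 3 — N15, N26, N5 trip offline.
  N15 sheds 177 MW to N1: 177 each.
    N1: 110+177 = 287 > 150
  N26 sheds 126 MW to N1, N23: 63 each.
    N1: 287+63 = 350 > 150
    N23: 67+63 = 130 > 80
  N5 sheds 103 MW to N1, N23, N7: 34 each (1 lost).
    N1: 350+34 = 384 > 150
    N23: 130+34 = 164 > 80
    N7: 62+34 = 96 ≤ 110
Round 4 — N1, N23 trip offline.
  N1 sheds 384 MW: no online neighbours, lost.
  N23 sheds 164 MW: no online neighbours, lost.
No further trips.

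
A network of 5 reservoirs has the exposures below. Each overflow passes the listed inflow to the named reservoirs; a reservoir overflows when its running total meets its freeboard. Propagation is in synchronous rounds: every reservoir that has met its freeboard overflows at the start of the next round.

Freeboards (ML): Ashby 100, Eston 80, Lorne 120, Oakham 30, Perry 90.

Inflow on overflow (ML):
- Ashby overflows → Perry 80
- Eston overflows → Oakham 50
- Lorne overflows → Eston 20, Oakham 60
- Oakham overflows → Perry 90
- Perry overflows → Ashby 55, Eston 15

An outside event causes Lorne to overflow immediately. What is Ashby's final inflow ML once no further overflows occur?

55

Round 1 — Lorne overflows (initial).
  Eston: +20 → 20 < 80
  Oakham: +60 → 60 ≥ 30
Round 2 — Oakham overflows.
  Perry: +90 → 90 ≥ 90
Round 3 — Perry overflows.
  Ashby: +55 → 55 < 100
  Eston: +15 → 35 < 80
No further overflows.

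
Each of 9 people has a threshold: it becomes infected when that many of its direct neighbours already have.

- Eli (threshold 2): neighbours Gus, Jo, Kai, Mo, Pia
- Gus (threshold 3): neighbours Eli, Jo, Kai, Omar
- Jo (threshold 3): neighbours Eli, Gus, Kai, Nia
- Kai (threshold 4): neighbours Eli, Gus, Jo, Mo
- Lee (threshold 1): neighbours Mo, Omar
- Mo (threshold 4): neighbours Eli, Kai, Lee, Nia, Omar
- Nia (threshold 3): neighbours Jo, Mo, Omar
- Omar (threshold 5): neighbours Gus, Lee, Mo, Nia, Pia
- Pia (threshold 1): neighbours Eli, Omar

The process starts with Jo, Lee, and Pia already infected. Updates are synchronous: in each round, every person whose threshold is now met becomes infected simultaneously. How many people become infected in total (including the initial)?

4

Round 1 — Jo, Lee, Pia become infected (initial).
Round 2 — checking thresholds:
  Eli: 2 of 5 neighbours ≥ 2, becomes infected.
  Gus: 1 of 4 neighbours < 3, holds.
  Kai: 1 of 4 neighbours < 4, holds.
  Mo: 1 of 5 neighbours < 4, holds.
  Nia: 1 of 3 neighbours < 3, holds.
  Omar: 2 of 5 neighbours < 5, holds.
Round 3 — no new infections; cascade stops.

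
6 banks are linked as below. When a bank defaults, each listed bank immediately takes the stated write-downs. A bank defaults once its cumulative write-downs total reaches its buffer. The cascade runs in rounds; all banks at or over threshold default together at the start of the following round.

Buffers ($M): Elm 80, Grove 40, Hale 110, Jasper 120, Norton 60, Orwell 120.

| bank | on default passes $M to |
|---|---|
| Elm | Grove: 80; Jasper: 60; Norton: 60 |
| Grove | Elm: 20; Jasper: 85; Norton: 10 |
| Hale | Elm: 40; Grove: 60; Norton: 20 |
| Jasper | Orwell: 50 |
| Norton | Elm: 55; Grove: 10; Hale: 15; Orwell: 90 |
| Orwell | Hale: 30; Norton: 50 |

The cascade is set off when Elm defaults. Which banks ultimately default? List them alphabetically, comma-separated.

Round 1 — Elm defaults (initial).
  Grove: +80 → 80 ≥ 40
  Jasper: +60 → 60 < 120
  Norton: +60 → 60 ≥ 60
Round 2 — Grove, Norton default.
  Hale: +15 → 15 < 110
  Jasper: +85 → 145 ≥ 120
  Orwell: +90 → 90 < 120
Round 3 — Jasper defaults.
  Orwell: +50 → 140 ≥ 120
Round 4 — Orwell defaults.
  Hale: +30 → 45 < 110
No further defaults.

Elm, Grove, Jasper, Norton, Orwell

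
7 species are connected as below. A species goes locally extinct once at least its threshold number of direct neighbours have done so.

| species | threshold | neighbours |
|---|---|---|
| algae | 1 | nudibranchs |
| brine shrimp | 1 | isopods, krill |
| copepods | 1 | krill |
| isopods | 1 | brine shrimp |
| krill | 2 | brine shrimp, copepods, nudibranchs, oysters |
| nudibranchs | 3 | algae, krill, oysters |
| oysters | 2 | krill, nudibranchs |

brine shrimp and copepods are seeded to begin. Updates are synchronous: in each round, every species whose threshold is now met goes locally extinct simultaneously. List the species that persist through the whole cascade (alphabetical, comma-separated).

algae, nudibranchs, oysters

Round 1 — brine shrimp, copepods go locally extinct (initial).
Round 2 — checking thresholds:
  isopods: 1 of 1 neighbours ≥ 1, goes locally extinct.
  krill: 2 of 4 neighbours ≥ 2, goes locally extinct.
Round 3 — no new extinctions; cascade stops.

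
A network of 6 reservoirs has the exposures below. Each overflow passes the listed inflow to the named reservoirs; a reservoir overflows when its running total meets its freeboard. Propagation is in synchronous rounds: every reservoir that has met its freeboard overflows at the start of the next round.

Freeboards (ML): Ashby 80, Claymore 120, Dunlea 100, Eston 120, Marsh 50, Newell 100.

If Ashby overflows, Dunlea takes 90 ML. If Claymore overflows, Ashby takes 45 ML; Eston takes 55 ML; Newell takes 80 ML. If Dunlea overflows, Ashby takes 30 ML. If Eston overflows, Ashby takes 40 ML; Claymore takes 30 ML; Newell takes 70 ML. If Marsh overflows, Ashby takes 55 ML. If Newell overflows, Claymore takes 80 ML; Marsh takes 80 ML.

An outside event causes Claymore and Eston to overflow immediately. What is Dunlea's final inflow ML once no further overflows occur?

90

Round 1 — Claymore, Eston overflow (initial).
  Ashby: +45+40 → 85 ≥ 80
  Newell: +80+70 → 150 ≥ 100
Round 2 — Ashby, Newell overflow.
  Dunlea: +90 → 90 < 100
  Marsh: +80 → 80 ≥ 50
Round 3 — Marsh overflows.
No further overflows.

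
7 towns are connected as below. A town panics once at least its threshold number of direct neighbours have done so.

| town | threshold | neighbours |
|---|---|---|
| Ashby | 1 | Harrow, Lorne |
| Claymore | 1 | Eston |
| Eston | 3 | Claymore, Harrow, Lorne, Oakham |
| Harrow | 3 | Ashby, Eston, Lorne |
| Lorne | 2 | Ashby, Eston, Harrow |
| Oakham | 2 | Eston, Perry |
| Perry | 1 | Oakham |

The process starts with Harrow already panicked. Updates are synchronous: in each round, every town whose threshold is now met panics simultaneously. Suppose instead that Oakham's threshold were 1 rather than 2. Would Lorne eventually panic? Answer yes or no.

With Oakham's threshold at 1:
Round 1 — Harrow panics (initial).
Round 2 — checking thresholds:
  Ashby: 1 of 2 neighbours ≥ 1, panics.
  Eston: 1 of 4 neighbours < 3, not yet.
  Lorne: 1 of 3 neighbours < 2, not yet.
Round 3 — checking thresholds:
  Eston: 1 of 4 neighbours < 3, not yet.
  Lorne: 2 of 3 neighbours ≥ 2, panics.
Round 4 — no new panics; cascade stops.

yes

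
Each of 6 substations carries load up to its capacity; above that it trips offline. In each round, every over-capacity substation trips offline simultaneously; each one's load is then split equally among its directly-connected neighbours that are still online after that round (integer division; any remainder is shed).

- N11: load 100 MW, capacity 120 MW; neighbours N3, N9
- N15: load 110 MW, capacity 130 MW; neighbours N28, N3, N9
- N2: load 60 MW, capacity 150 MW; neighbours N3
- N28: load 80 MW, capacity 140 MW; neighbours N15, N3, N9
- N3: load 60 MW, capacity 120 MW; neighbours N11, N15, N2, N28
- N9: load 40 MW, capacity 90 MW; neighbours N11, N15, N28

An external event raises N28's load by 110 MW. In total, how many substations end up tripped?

5

Round 1 — N28 at 190 > 140. N28 trips offline.
  N28 sheds 190 MW to N15, N3, N9: 63 each (1 lost).
    N15: 110+63 = 173 > 130
    N3: 60+63 = 123 > 120
    N9: 40+63 = 103 > 90
Round 2 — N15, N3, N9 trip offline.
  N15 sheds 173 MW: no online neighbours, lost.
  N3 sheds 123 MW to N11, N2: 61 each (1 lost).
    N11: 100+61 = 161 > 120
    N2: 60+61 = 121 ≤ 150
  N9 sheds 103 MW to N11: 103 each.
    N11: 161+103 = 264 > 120
Round 3 — N11 trips offline.
  N11 sheds 264 MW: no online neighbours, lost.
No further trips.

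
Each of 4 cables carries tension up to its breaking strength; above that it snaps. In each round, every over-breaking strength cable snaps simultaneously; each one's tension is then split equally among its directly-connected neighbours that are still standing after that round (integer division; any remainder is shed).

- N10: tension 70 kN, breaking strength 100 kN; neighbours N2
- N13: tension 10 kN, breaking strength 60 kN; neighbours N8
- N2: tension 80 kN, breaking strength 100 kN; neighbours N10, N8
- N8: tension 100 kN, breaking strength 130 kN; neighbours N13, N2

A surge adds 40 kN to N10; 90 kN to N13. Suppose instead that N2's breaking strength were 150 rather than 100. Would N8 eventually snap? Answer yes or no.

yes

With N2's breaking strength at 150:
Round 1 — N10 at 110 > 100; N13 at 100 > 60. N10, N13 snap.
  N10 sheds 110 kN to N2: 110 each.
    N2: 80+110 = 190 > 150
  N13 sheds 100 kN to N8: 100 each.
    N8: 100+100 = 200 > 130
Round 2 — N2, N8 snap.
  N2 sheds 190 kN: no online neighbours, lost.
  N8 sheds 200 kN: no online neighbours, lost.
No further breaks.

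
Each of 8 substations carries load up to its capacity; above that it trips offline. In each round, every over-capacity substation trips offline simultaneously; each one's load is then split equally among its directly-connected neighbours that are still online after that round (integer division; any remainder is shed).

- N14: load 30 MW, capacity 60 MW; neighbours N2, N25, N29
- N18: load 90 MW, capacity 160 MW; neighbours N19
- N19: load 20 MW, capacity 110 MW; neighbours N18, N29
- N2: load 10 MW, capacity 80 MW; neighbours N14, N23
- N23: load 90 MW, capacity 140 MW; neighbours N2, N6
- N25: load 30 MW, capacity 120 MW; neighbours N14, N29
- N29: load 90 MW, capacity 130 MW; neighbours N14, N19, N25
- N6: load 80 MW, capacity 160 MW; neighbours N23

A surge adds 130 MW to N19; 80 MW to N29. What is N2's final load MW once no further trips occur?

Round 1 — N19 at 150 > 110; N29 at 170 > 130. N19, N29 trip offline.
  N19 sheds 150 MW to N18: 150 each.
    N18: 90+150 = 240 > 160
  N29 sheds 170 MW to N14, N25: 85 each.
    N14: 30+85 = 115 > 60
    N25: 30+85 = 115 ≤ 120
Round 2 — N14, N18 trip offline.
  N14 sheds 115 MW to N2, N25: 57 each (1 lost).
    N2: 10+57 = 67 ≤ 80
    N25: 115+57 = 172 > 120
  N18 sheds 240 MW: no online neighbours, lost.
Round 3 — N25 trips offline.
  N25 sheds 172 MW: no online neighbours, lost.
No further trips.

67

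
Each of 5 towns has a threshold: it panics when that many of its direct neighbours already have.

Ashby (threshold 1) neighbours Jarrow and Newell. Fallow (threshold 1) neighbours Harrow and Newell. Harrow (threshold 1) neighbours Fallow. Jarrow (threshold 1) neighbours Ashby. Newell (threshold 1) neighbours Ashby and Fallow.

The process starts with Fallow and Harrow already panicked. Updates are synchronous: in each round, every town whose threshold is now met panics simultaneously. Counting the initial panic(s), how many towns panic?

5

Round 1 — Fallow, Harrow panic (initial).
Round 2 — checking thresholds:
  Newell: 1 of 2 neighbours ≥ 1, panics.
Round 3 — checking thresholds:
  Ashby: 1 of 2 neighbours ≥ 1, panics.
Round 4 — checking thresholds:
  Jarrow: 1 of 1 neighbours ≥ 1, panics.
Round 5 — no new panics; cascade stops.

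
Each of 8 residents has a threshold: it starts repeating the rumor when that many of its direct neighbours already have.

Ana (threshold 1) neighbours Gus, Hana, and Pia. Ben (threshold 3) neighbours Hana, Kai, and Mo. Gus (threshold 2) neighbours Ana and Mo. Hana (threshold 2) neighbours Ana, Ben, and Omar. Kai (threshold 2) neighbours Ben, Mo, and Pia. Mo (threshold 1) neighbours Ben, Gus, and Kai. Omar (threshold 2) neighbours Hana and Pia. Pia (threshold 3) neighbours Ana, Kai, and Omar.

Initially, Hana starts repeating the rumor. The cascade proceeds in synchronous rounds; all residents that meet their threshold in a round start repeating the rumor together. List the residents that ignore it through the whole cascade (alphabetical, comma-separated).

Ben, Gus, Kai, Mo, Omar, Pia

Round 1 — Hana starts repeating the rumor (initial).
Round 2 — checking thresholds:
  Ana: 1 of 3 neighbours ≥ 1, starts repeating the rumor.
  Ben: 1 of 3 neighbours < 3, not yet.
  Omar: 1 of 2 neighbours < 2, not yet.
Round 3 — no new spreads; cascade stops.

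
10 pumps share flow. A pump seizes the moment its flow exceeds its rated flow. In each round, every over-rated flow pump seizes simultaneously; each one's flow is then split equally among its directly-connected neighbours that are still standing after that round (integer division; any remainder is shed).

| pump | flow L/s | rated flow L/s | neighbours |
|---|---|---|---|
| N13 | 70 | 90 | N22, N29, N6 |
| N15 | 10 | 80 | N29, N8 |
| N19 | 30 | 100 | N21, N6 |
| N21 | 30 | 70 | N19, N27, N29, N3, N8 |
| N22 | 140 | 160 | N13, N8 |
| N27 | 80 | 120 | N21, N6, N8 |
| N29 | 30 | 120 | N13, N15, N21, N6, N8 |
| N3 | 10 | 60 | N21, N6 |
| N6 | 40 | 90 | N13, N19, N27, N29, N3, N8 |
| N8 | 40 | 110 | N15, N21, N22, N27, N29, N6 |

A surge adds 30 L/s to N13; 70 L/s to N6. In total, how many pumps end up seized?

Round 1 — N13 at 100 > 90; N6 at 110 > 90. N13, N6 seize.
  N13 sheds 100 L/s to N22, N29: 50 each.
    N22: 140+50 = 190 > 160
    N29: 30+50 = 80 ≤ 120
  N6 sheds 110 L/s to N19, N27, N29, N3, N8: 22 each.
    N19: 30+22 = 52 ≤ 100
    N27: 80+22 = 102 ≤ 120
    N29: 80+22 = 102 ≤ 120
    N3: 10+22 = 32 ≤ 60
    N8: 40+22 = 62 ≤ 110
Round 2 — N22 seizes.
  N22 sheds 190 L/s to N8: 190 each.
    N8: 62+190 = 252 > 110
Round 3 — N8 seizes.
  N8 sheds 252 L/s to N15, N21, N27, N29: 63 each.
    N15: 10+63 = 73 ≤ 80
    N21: 30+63 = 93 > 70
    N27: 102+63 = 165 > 120
    N29: 102+63 = 165 > 120
Round 4 — N21, N27, N29 seize.
  N21 sheds 93 L/s to N19, N3: 46 each (1 lost).
    N19: 52+46 = 98 ≤ 100
    N3: 32+46 = 78 > 60
  N27 sheds 165 L/s: no online neighbours, lost.
  N29 sheds 165 L/s to N15: 165 each.
    N15: 73+165 = 238 > 80
Round 5 — N15, N3 seize.
  N15 sheds 238 L/s: no online neighbours, lost.
  N3 sheds 78 L/s: no online neighbours, lost.
No further seizures.

9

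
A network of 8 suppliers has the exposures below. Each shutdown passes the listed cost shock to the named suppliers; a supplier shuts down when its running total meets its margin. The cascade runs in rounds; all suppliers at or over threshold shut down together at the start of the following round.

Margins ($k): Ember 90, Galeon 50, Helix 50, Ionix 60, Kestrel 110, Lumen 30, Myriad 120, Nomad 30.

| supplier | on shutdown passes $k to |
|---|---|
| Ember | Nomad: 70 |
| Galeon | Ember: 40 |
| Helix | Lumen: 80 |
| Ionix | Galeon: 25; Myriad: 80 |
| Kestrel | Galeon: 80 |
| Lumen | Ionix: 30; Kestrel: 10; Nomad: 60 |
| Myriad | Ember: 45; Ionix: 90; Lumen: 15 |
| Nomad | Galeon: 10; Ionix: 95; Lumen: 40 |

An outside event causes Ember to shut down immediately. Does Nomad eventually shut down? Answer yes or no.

Round 1 — Ember shuts down (initial).
  Nomad: +70 → 70 ≥ 30
Round 2 — Nomad shuts down.
  Galeon: +10 → 10 < 50
  Ionix: +95 → 95 ≥ 60
  Lumen: +40 → 40 ≥ 30
Round 3 — Ionix, Lumen shut down.
  Galeon: +25 → 35 < 50
  Kestrel: +10 → 10 < 110
  Myriad: +80 → 80 < 120
No further shutdowns.

yes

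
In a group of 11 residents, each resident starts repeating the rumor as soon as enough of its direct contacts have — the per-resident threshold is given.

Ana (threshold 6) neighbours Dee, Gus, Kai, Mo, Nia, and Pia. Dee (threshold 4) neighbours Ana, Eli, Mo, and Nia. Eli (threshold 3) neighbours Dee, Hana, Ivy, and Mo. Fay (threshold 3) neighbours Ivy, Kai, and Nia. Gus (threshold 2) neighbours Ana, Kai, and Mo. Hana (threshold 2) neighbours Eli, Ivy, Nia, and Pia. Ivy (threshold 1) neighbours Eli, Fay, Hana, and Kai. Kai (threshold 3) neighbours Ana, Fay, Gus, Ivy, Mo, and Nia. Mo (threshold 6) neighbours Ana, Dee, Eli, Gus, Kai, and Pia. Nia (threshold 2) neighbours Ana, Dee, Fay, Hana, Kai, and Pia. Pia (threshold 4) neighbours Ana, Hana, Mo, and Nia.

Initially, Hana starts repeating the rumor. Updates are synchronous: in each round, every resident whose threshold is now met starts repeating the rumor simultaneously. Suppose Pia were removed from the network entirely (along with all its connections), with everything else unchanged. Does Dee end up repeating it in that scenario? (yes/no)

no

With Pia removed:
Round 1 — Hana starts repeating the rumor (initial).
Round 2 — checking thresholds:
  Eli: 1 of 4 neighbours < 3, below threshold.
  Ivy: 1 of 4 neighbours ≥ 1, starts repeating the rumor.
  Nia: 1 of 5 neighbours < 2, below threshold.
Round 3 — no new spreads; cascade stops.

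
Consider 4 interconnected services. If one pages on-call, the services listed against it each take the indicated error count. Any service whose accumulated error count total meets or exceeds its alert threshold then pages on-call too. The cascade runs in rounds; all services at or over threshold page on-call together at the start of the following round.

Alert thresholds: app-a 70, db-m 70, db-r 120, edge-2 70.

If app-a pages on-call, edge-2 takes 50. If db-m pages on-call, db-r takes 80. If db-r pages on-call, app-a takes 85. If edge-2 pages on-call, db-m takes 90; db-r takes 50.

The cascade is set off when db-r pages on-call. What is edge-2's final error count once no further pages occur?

Round 1 — db-r pages on-call (initial).
  app-a: +85 → 85 ≥ 70
Round 2 — app-a pages on-call.
  edge-2: +50 → 50 < 70
No further pages.

50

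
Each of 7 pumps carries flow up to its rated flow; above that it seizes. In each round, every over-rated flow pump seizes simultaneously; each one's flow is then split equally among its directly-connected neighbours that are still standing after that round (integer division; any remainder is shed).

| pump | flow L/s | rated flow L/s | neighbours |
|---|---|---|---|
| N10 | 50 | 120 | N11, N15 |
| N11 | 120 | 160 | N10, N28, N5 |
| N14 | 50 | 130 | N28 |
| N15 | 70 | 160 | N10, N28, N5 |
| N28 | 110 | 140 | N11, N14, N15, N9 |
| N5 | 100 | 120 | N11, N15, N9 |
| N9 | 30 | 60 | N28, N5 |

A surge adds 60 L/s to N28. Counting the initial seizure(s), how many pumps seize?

Round 1 — N28 at 170 > 140. N28 seizes.
  N28 sheds 170 L/s to N11, N14, N15, N9: 42 each (2 lost).
    N11: 120+42 = 162 > 160
    N14: 50+42 = 92 ≤ 130
    N15: 70+42 = 112 ≤ 160
    N9: 30+42 = 72 > 60
Round 2 — N11, N9 seize.
  N11 sheds 162 L/s to N10, N5: 81 each.
    N10: 50+81 = 131 > 120
    N5: 100+81 = 181 > 120
  N9 sheds 72 L/s to N5: 72 each.
    N5: 181+72 = 253 > 120
Round 3 — N10, N5 seize.
  N10 sheds 131 L/s to N15: 131 each.
    N15: 112+131 = 243 > 160
  N5 sheds 253 L/s to N15: 253 each.
    N15: 243+253 = 496 > 160
Round 4 — N15 seizes.
  N15 sheds 496 L/s: no online neighbours, lost.
No further seizures.

6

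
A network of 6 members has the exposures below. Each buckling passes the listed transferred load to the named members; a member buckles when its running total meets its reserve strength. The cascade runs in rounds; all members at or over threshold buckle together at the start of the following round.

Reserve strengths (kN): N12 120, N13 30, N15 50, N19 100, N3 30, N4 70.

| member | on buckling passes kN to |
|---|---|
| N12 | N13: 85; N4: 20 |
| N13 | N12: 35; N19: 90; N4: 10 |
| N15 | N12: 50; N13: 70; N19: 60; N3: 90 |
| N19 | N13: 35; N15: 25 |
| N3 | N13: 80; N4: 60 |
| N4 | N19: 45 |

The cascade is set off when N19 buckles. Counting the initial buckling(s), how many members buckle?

2

Round 1 — N19 buckles (initial).
  N13: +35 → 35 ≥ 30
  N15: +25 → 25 < 50
Round 2 — N13 buckles.
  N12: +35 → 35 < 120
  N4: +10 → 10 < 70
No further bucklings.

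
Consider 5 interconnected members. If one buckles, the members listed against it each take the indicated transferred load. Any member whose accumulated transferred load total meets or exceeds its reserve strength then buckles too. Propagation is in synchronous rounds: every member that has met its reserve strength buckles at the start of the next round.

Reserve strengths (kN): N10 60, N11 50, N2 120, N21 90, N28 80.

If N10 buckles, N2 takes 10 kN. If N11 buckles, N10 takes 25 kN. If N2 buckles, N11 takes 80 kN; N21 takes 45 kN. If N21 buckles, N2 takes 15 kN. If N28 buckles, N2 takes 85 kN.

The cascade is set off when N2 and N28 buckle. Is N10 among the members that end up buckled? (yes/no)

no

Round 1 — N2, N28 buckle (initial).
  N11: +80 → 80 ≥ 50
  N21: +45 → 45 < 90
Round 2 — N11 buckles.
  N10: +25 → 25 < 60
No further bucklings.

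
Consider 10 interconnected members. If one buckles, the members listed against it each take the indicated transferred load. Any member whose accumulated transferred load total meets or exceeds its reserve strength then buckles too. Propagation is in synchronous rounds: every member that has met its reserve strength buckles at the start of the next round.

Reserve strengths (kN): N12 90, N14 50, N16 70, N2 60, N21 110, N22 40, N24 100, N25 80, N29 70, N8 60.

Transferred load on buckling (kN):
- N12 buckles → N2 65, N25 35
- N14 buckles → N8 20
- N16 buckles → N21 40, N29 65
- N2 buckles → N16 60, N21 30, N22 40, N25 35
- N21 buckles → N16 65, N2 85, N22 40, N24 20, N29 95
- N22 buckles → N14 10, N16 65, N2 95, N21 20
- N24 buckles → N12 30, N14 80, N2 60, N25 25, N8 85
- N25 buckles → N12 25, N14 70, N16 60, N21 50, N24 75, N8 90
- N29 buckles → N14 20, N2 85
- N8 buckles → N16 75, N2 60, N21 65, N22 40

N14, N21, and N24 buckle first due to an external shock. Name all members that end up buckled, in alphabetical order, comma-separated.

N14, N16, N2, N21, N22, N24, N29, N8

Round 1 — N14, N21, N24 buckle (initial).
  N12: +30 → 30 < 90
  N16: +65 → 65 < 70
  N2: +85+60 → 145 ≥ 60
  N22: +40 → 40 ≥ 40
  N25: +25 → 25 < 80
  N29: +95 → 95 ≥ 70
  N8: +20+85 → 105 ≥ 60
Round 2 — N2, N22, N29, N8 buckle.
  N16: +60+65+75 → 265 ≥ 70
  N25: +35 → 60 < 80
Round 3 — N16 buckles.
No further bucklings.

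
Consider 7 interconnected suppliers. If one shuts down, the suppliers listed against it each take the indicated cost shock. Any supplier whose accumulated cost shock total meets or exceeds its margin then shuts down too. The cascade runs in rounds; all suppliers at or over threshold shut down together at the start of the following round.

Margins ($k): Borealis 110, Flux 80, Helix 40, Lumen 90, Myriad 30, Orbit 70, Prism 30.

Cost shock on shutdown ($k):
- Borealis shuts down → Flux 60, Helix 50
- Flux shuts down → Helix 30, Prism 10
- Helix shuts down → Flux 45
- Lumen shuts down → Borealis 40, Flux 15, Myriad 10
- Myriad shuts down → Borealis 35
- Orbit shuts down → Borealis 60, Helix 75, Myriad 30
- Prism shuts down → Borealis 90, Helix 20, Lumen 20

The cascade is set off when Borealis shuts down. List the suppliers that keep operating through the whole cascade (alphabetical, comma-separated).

Lumen, Myriad, Orbit, Prism

Round 1 — Borealis shuts down (initial).
  Flux: +60 → 60 < 80
  Helix: +50 → 50 ≥ 40
Round 2 — Helix shuts down.
  Flux: +45 → 105 ≥ 80
Round 3 — Flux shuts down.
  Prism: +10 → 10 < 30
No further shutdowns.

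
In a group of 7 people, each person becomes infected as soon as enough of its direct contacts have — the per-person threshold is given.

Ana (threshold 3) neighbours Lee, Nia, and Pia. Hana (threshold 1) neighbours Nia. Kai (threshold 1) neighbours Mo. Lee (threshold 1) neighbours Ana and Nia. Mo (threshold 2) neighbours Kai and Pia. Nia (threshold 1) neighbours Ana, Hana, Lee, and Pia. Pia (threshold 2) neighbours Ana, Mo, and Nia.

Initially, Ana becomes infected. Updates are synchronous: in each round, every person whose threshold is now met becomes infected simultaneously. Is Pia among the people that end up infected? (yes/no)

Round 1 — Ana becomes infected (initial).
Round 2 — checking thresholds:
  Lee: 1 of 2 neighbours ≥ 1, becomes infected.
  Nia: 1 of 4 neighbours ≥ 1, becomes infected.
  Pia: 1 of 3 neighbours < 2, not yet.
Round 3 — checking thresholds:
  Hana: 1 of 1 neighbours ≥ 1, becomes infected.
  Pia: 2 of 3 neighbours ≥ 2, becomes infected.
Round 4 — no new infections; cascade stops.

yes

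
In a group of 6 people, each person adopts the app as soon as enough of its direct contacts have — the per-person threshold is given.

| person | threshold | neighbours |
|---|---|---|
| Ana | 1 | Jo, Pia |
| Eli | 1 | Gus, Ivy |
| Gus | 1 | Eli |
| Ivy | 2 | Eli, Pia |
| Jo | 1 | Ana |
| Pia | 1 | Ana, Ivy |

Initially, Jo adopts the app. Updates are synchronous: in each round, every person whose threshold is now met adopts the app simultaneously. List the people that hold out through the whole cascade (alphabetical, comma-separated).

Eli, Gus, Ivy

Round 1 — Jo adopts the app (initial).
Round 2 — checking thresholds:
  Ana: 1 of 2 neighbours ≥ 1, adopts the app.
Round 3 — checking thresholds:
  Pia: 1 of 2 neighbours ≥ 1, adopts the app.
Round 4 — no new adoptions; cascade stops.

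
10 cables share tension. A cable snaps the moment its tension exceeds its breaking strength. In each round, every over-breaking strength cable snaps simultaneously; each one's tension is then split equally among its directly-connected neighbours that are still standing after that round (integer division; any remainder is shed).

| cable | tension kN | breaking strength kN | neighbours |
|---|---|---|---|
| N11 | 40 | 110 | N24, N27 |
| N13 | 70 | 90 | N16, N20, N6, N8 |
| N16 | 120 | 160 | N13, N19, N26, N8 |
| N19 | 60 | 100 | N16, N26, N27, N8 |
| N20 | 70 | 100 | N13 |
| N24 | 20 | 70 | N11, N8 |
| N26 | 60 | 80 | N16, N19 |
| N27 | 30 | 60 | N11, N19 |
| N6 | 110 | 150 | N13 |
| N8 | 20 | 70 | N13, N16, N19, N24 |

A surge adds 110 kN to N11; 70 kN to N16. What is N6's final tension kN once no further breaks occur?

Round 1 — N11 at 150 > 110; N16 at 190 > 160. N11, N16 snap.
  N11 sheds 150 kN to N24, N27: 75 each.
    N24: 20+75 = 95 > 70
    N27: 30+75 = 105 > 60
  N16 sheds 190 kN to N13, N19, N26, N8: 47 each (2 lost).
    N13: 70+47 = 117 > 90
    N19: 60+47 = 107 > 100
    N26: 60+47 = 107 > 80
    N8: 20+47 = 67 ≤ 70
Round 2 — N13, N19, N24, N26, N27 snap.
  N13 sheds 117 kN to N20, N6, N8: 39 each.
    N20: 70+39 = 109 > 100
    N6: 110+39 = 149 ≤ 150
    N8: 67+39 = 106 > 70
  N19 sheds 107 kN to N8: 107 each.
    N8: 106+107 = 213 > 70
  N24 sheds 95 kN to N8: 95 each.
    N8: 213+95 = 308 > 70
  N26 sheds 107 kN: no online neighbours, lost.
  N27 sheds 105 kN: no online neighbours, lost.
Round 3 — N20, N8 snap.
  N20 sheds 109 kN: no online neighbours, lost.
  N8 sheds 308 kN: no online neighbours, lost.
No further breaks.

149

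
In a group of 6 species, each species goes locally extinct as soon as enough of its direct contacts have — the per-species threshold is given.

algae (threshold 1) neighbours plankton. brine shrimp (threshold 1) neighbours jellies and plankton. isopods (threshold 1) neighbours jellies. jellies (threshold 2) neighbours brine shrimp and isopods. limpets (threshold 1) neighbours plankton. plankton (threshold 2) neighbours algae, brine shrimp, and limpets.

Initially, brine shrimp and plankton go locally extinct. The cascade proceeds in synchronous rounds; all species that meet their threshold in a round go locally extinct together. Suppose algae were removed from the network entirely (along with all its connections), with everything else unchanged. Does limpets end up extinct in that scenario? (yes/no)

yes

With algae removed:
Round 1 — brine shrimp, plankton go locally extinct (initial).
Round 2 — checking thresholds:
  jellies: 1 of 2 neighbours < 2, below threshold.
  limpets: 1 of 1 neighbours ≥ 1, goes locally extinct.
Round 3 — no new extinctions; cascade stops.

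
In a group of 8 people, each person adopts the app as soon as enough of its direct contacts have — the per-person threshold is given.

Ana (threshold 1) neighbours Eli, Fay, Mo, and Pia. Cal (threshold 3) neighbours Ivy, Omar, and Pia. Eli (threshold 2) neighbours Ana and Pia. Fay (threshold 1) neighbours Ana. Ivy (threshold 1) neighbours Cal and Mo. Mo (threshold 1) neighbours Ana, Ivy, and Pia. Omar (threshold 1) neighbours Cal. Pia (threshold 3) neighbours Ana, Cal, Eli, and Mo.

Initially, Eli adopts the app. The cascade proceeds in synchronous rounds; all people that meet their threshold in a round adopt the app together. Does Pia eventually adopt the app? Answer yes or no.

yes

Round 1 — Eli adopts the app (initial).
Round 2 — checking thresholds:
  Ana: 1 of 4 neighbours ≥ 1, adopts the app.
  Pia: 1 of 4 neighbours < 3, below threshold.
Round 3 — checking thresholds:
  Fay: 1 of 1 neighbours ≥ 1, adopts the app.
  Mo: 1 of 3 neighbours ≥ 1, adopts the app.
  Pia: 2 of 4 neighbours < 3, below threshold.
Round 4 — checking thresholds:
  Ivy: 1 of 2 neighbours ≥ 1, adopts the app.
  Pia: 3 of 4 neighbours ≥ 3, adopts the app.
Round 5 — no new adoptions; cascade stops.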